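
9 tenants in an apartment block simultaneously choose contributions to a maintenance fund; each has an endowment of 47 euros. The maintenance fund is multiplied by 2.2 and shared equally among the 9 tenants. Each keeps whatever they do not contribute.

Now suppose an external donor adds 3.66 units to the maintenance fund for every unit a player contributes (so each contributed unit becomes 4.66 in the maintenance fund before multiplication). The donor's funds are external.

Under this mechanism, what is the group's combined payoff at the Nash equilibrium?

4336.60 euros

The effective private return per unit is now 2.2 × 4.66 / 9 = 1.1391 > 1, so every player's dominant strategy flips to full contribution.
At the Nash equilibrium everyone contributes 47. Group total payoff = 2.2 × 4.66 × 423 = 4336.60.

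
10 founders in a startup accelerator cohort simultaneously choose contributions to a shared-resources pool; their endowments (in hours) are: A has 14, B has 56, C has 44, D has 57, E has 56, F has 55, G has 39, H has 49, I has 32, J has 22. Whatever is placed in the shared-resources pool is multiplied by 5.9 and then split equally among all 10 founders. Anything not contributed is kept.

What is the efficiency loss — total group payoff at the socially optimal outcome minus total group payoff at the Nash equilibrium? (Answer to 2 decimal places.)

2077.60 hours

The private return per contributed unit is 5.9/10 = 0.5900 < 1 for every player regardless of endowment, so the Nash equilibrium is zero contribution and the group total is Σ E_j = 14 + 56 + 44 + 57 + 56 + 55 + 39 + 49 + 32 + 22 = 424.
Each contributed unit returns 5.900 to the group, so the social optimum is full contribution by everyone: group total = 5.900 × 424 = 2501.60.
Efficiency loss = (5.900 − 1) × 424 = 2077.60.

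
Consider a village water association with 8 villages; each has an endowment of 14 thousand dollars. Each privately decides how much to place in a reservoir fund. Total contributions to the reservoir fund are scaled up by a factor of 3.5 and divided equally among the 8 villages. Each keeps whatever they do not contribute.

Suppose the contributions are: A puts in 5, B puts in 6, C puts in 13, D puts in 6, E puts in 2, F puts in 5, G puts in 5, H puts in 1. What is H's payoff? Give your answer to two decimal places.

Total contributed: 5 + 6 + 13 + 6 + 2 + 5 + 5 + 1 = 43.
Each receives 3.5 × 43 / 8 = 18.81 from the reservoir fund.
H keeps 14 − 1 = 13, so H's payoff is 13 + 18.81 = 31.81.

31.81 thousand dollars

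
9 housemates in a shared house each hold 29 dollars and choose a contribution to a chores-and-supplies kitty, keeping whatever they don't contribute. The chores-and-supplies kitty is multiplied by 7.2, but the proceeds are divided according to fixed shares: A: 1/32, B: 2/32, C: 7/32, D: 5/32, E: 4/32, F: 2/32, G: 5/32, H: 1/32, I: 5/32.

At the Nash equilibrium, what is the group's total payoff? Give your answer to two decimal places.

980.20 dollars

A player with share s gets back 7.2·s per unit contributed, so full contribution is dominant for anyone with s > 1/7.2 = 0.1389 and zero contribution is dominant for anyone below.
The shares above 0.1389 belong to C, D, G and I, contributing 29 each; the remaining 5 contribute 0. Total contributed: 116.
The chores-and-supplies kitty pays out 7.2 × 116 = 835.20 in total (split across the unequal shares, but the aggregate is all that matters for the group sum).
The 5 free-riders keep 29 each, adding 145. Group total = 145 + 835.20 = 980.20.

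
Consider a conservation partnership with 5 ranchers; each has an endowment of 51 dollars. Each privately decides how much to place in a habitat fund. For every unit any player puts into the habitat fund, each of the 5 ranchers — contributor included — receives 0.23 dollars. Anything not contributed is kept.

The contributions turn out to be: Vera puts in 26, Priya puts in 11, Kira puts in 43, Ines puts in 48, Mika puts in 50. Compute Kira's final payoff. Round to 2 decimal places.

48.94 dollars

Total contributed: 26 + 11 + 43 + 48 + 50 = 178.
Each receives 0.23 × 178 = 40.94 from the habitat fund.
Kira keeps 51 − 43 = 8, so Kira's payoff is 8 + 40.94 = 48.94.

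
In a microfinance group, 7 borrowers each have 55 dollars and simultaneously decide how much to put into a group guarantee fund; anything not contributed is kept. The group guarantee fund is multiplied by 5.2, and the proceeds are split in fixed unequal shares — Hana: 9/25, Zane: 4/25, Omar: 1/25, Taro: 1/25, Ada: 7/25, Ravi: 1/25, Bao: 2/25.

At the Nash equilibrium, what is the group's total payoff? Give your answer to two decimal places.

Player j's private return per contributed unit is 5.2 × (j's share). Contributing is weakly dominant for j when that share is at least 1/5.2 = 0.1923, and contributing 0 is dominant otherwise.
Hana and Ada clear that bar, contributing 55 each; the remaining 5 contribute 0. Total contributed: 110.
The group guarantee fund pays out 5.2 × 110 = 572.00 in total (split across the unequal shares, but the aggregate is all that matters for the group sum).
The 5 free-riders keep 55 each, adding 275. Group total = 275 + 572.00 = 847.00.

847.00 dollars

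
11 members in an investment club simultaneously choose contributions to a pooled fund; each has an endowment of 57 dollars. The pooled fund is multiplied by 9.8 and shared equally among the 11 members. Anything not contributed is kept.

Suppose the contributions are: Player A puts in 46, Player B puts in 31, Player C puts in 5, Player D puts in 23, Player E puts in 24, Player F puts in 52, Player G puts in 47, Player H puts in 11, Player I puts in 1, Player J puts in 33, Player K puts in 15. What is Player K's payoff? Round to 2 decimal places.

Total contributed: 46 + 31 + 5 + 23 + 24 + 52 + 47 + 11 + 1 + 33 + 15 = 288.
Each receives 9.8 × 288 / 11 = 256.58 from the pooled fund.
Player K keeps 57 − 15 = 42, so Player K's payoff is 42 + 256.58 = 298.58.

298.58 dollars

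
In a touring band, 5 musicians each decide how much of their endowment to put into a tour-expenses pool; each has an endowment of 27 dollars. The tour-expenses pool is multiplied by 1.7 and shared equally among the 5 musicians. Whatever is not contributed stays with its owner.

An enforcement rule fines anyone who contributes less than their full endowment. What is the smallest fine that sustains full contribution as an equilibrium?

17.82 dollars

Given the others contribute fully, the best deviation is to contribute 0 (any partial contribution still incurs the fine and gives up units whose private return 0.3400 is below 1).
Deviating from 27 to 0 saves 27 dollars but forfeits the deviator's share of the drop in the tour-expenses pool: 1.7/5 × 27 = 9.18.
So the deviation gain is 27 − 9.18 = 17.82, and the fine must be at least 17.82 dollars to wipe it out.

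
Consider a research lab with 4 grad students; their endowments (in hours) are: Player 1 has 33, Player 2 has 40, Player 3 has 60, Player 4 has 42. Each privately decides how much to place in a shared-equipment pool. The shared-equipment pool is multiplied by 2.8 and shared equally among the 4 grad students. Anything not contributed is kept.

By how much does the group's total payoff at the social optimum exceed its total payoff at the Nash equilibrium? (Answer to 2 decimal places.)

The private return per contributed unit is 2.8/4 = 0.7000 < 1 for every player regardless of endowment, so the Nash equilibrium is zero contribution and the group total is Σ E_j = 33 + 40 + 60 + 42 = 175.
Each contributed unit returns 2.800 to the group, so the social optimum is full contribution by everyone: group total = 2.800 × 175 = 490.00.
Efficiency loss = (2.800 − 1) × 175 = 315.00.

315.00 hours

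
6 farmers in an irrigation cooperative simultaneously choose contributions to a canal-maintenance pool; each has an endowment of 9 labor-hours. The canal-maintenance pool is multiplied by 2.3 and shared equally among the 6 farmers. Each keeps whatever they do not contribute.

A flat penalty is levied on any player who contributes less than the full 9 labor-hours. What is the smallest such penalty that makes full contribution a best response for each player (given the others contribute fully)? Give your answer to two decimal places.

Given the others contribute fully, the best deviation is to contribute 0 (any partial contribution still incurs the fine and gives up units whose private return 0.3833 is below 1).
Deviating from 9 to 0 saves 9 labor-hours but forfeits the deviator's share of the drop in the canal-maintenance pool: 2.3/6 × 9 = 3.45.
So the deviation gain is 9 − 3.45 = 5.55, and the fine must be at least 5.55 labor-hours to wipe it out.

5.55 labor-hours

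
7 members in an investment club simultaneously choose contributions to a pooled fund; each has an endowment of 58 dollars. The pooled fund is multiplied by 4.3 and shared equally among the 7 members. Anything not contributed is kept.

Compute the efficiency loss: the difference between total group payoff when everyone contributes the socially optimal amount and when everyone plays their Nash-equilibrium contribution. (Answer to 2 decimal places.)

Each contributed unit returns 4.3/7 = 0.6143 to its contributor — below 1 — so contributing 0 is dominant for every player. At the Nash equilibrium everyone keeps their 58, and the group total is 7 × 58 = 406.
Each contributed unit returns 4.300 to the group as a whole (0.6143 to each of 7 players), which exceeds 1, so the social optimum is full contribution: group total = 4.300 × 406 = 1745.80.
Efficiency loss = 1745.80 − 406 = 1339.80.

1339.80 dollars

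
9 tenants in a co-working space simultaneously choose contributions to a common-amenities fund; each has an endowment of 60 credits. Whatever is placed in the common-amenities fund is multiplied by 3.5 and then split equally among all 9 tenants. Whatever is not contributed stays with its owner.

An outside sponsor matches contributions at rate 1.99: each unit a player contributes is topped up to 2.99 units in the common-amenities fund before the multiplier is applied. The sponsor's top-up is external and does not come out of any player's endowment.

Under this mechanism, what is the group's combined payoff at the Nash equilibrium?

5651.10 credits

Under the mechanism each unit contributed yields 3.5 × 2.99 / 9 = 1.1628 back to its contributor per unit of net cost, which exceeds 1, making full contribution the dominant choice for everyone.
So the Nash equilibrium is full contribution by all 9; the group earns 3.5 × 2.99 × 540 = 5651.10.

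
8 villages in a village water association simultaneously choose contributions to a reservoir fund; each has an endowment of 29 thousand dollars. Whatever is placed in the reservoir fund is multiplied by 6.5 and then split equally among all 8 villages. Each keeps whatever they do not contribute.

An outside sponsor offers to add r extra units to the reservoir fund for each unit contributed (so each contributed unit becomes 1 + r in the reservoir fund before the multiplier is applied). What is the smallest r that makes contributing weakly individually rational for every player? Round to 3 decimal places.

With matching at rate r, one contributed unit becomes (1 + r) in the reservoir fund and returns 6.5 × (1 + r) / 8 to the contributor.
Setting this equal to 1: 1 + r = 8/6.5 = 1.2308.
So the minimum matching rate is r = 1.2308 − 1 = 0.231.

0.231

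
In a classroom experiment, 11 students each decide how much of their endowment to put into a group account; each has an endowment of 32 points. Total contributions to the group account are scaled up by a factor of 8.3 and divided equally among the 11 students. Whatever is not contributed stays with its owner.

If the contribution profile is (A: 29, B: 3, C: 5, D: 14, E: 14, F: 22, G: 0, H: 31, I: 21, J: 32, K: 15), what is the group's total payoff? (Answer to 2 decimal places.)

1709.80 points

Total contributed: 29 + 3 + 5 + 14 + 14 + 22 + 0 + 31 + 21 + 32 + 15 = 186; total kept: 11 × 32 − 186 = 166.
The group account pays out 8.3 × 186 = 1543.80 in aggregate.
Group total = 166 + 1543.80 = 1709.80.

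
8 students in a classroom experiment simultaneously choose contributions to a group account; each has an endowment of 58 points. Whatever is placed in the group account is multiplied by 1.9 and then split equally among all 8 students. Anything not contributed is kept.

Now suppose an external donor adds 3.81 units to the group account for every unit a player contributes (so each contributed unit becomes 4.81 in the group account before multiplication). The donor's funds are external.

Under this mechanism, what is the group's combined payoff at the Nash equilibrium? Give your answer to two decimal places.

Under the mechanism each unit contributed yields 1.9 × 4.81 / 8 = 1.1424 back to its contributor per unit of net cost, which exceeds 1, making full contribution the dominant choice for everyone.
So the Nash equilibrium is full contribution by all 8; the group earns 1.9 × 4.81 × 464 = 4240.50.

4240.50 points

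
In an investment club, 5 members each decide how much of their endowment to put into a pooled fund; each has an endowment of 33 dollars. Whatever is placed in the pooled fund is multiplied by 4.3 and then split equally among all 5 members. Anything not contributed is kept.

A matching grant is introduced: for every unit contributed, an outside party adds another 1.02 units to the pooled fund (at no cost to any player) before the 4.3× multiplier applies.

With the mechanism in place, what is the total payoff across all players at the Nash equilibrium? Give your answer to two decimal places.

1433.19 dollars

With the mechanism, a contributed unit returns 4.3 × 2.02 / 5 = 1.7372 per unit of net cost to the contributor — now above 1 — so contributing fully is weakly dominant for every player.
At the Nash equilibrium everyone contributes 33. Group total payoff = 4.3 × 2.02 × 165 = 1433.19.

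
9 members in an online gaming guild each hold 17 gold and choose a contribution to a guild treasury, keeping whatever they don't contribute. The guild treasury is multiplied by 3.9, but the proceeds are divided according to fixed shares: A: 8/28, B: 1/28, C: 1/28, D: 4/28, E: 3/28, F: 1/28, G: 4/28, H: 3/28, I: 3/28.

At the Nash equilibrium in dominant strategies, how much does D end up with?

26.47 gold

Each unit j contributes comes back to j as 3.9 × (j's share), so j prefers to contribute only if that share exceeds 1/3.9 = 0.2564; otherwise keeping the unit dominates.
The only share above 0.2564 is A's 8/28, contributing 17; the remaining 8 contribute 0. Total contributed: 17.
D keeps 17 and receives 3.9 × 17 × 4/28 = 9.47 from the guild treasury, for a payoff of 26.47.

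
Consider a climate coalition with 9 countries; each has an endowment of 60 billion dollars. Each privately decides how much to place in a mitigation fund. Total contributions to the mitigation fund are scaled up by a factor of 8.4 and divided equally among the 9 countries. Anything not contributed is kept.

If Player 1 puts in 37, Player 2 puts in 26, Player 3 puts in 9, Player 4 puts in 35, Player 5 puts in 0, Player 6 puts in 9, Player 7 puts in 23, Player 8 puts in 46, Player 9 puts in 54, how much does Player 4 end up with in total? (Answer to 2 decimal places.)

Total contributed: 37 + 26 + 9 + 35 + 0 + 9 + 23 + 46 + 54 = 239.
Each receives 8.4 × 239 / 9 = 223.07 from the mitigation fund.
Player 4 keeps 60 − 35 = 25, so Player 4's payoff is 25 + 223.07 = 248.07.

248.07 billion dollars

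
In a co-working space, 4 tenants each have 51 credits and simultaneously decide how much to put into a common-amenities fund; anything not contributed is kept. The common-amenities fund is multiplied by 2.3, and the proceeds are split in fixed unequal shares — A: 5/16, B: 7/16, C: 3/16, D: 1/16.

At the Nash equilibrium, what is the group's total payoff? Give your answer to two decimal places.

270.30 credits

Each unit j contributes comes back to j as 2.3 × (j's share), so j prefers to contribute only if that share exceeds 1/2.3 = 0.4348; otherwise keeping the unit dominates.
B alone (share 7/16) is above the threshold, contributing 51; the remaining 3 contribute 0. Total contributed: 51.
The common-amenities fund pays out 2.3 × 51 = 117.30 in total (split across the unequal shares, but the aggregate is all that matters for the group sum).
The 3 free-riders keep 51 each, adding 153. Group total = 153 + 117.30 = 270.30.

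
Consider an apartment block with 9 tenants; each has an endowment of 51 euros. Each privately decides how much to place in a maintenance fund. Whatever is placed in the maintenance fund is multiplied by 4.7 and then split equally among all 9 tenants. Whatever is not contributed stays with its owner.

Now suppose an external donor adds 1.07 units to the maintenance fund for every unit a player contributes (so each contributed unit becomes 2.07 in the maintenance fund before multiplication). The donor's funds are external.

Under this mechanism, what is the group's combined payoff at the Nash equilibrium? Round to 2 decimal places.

4465.61 euros

The effective private return per unit is now 4.7 × 2.07 / 9 = 1.0810 > 1, so every player's dominant strategy flips to full contribution.
At the Nash equilibrium everyone contributes 51. Group total payoff = 4.7 × 2.07 × 459 = 4465.61.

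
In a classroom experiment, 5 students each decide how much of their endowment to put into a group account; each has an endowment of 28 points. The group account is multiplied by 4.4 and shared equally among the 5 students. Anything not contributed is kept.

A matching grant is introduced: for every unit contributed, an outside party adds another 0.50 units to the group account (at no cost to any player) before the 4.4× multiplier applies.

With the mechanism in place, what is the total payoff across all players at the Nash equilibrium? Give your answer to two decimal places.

924.00 points

Under the mechanism each unit contributed yields 4.4 × 1.50 / 5 = 1.3200 back to its contributor per unit of net cost, which exceeds 1, making full contribution the dominant choice for everyone.
So the Nash equilibrium is full contribution by all 5; the group earns 4.4 × 1.50 × 140 = 924.00.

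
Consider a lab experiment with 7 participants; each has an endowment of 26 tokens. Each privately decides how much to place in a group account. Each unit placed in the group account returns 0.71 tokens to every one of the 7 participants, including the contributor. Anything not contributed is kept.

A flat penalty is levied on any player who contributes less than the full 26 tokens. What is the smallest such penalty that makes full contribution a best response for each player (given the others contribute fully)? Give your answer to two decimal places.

Given the others contribute fully, the best deviation is to contribute 0 (any partial contribution still incurs the fine and gives up units whose private return 0.71 is below 1).
Deviating from 26 to 0 saves 26 tokens but forfeits the deviator's share of the drop in the group account: 0.71 × 26 = 18.46.
So the deviation gain is 26 − 18.46 = 7.54, and the fine must be at least 7.54 tokens to wipe it out.

7.54 tokens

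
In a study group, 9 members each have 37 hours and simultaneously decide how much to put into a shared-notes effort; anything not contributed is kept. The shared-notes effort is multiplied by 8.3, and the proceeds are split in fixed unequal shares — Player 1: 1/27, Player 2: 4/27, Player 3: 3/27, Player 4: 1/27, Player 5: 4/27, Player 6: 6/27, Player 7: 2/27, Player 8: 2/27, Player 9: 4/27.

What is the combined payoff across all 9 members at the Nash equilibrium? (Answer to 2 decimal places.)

For player j, contributing a unit is worthwhile iff 8.3 × (j's share) ≥ 1, i.e. iff j's share is at least 0.1205.
Player 2, Player 5, Player 6 and Player 9 clear that bar, contributing 37 each; the remaining 5 contribute 0. Total contributed: 148.
The shared-notes effort pays out 8.3 × 148 = 1228.40 in total (split across the unequal shares, but the aggregate is all that matters for the group sum).
The 5 free-riders keep 37 each, adding 185. Group total = 185 + 1228.40 = 1413.40.

1413.40 hours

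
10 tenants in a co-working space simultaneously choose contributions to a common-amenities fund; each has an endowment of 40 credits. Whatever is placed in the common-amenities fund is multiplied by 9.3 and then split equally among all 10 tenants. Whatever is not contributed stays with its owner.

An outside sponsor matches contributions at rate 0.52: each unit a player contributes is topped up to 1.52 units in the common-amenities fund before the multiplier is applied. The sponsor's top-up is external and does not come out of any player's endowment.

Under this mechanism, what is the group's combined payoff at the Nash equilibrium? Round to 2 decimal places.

5654.40 credits

With the mechanism, a contributed unit returns 9.3 × 1.52 / 10 = 1.4136 per unit of net cost to the contributor — now above 1 — so contributing fully is weakly dominant for every player.
At the Nash equilibrium everyone contributes 40. Group total payoff = 9.3 × 1.52 × 400 = 5654.40.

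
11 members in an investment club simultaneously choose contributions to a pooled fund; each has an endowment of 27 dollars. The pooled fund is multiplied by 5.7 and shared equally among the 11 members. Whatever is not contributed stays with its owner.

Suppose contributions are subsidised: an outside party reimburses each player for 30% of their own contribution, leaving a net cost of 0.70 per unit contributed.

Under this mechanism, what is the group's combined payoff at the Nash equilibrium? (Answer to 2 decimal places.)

The effective private return is (5.7/11) / 0.70 = 0.7403, which is still under 1, so the mechanism doesn't change anyone's dominant strategy: zero contribution.
Everyone keeps their endowment and the group total is 11 × 27 = 297.

297.00 dollars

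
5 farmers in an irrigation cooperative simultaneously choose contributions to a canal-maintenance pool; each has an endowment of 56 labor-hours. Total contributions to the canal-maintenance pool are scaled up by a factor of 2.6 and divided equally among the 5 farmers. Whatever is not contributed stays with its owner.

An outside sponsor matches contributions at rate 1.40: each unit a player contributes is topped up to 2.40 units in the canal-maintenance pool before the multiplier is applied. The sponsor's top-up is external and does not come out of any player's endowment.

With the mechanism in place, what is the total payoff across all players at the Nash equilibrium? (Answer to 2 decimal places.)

With the mechanism, a contributed unit returns 2.6 × 2.40 / 5 = 1.2480 per unit of net cost to the contributor — now above 1 — so contributing fully is weakly dominant for every player.
So the Nash equilibrium is full contribution by all 5; the group earns 2.6 × 2.40 × 280 = 1747.20.

1747.20 labor-hours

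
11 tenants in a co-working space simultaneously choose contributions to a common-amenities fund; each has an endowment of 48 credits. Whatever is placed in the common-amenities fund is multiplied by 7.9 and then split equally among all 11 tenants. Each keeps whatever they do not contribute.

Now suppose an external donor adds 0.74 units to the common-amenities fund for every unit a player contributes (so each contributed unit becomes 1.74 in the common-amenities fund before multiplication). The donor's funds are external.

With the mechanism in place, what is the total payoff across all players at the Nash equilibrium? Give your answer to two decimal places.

Under the mechanism each unit contributed yields 7.9 × 1.74 / 11 = 1.2496 back to its contributor per unit of net cost, which exceeds 1, making full contribution the dominant choice for everyone.
So the Nash equilibrium is full contribution by all 11; the group earns 7.9 × 1.74 × 528 = 7257.89.

7257.89 credits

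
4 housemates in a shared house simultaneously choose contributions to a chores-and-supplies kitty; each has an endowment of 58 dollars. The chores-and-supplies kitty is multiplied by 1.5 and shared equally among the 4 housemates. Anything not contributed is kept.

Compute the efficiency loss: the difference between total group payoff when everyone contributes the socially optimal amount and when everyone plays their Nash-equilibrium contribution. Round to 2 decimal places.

116.00 dollars

Each contributed unit returns 1.5/4 = 0.3750 to its contributor — below 1 — so contributing 0 is dominant for every player. At the Nash equilibrium everyone keeps their 58, and the group total is 4 × 58 = 232.
Each contributed unit returns 1.500 to the group as a whole (0.3750 to each of 4 players), which exceeds 1, so the social optimum is full contribution: group total = 1.500 × 232 = 348.00.
Efficiency loss = 348.00 − 232 = 116.00.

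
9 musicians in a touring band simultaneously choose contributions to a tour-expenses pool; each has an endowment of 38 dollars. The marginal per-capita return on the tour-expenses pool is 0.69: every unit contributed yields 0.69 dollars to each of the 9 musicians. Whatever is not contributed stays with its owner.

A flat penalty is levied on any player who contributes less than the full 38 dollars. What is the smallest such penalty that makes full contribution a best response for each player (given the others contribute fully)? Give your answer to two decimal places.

11.78 dollars

Given the others contribute fully, the best deviation is to contribute 0 (any partial contribution still incurs the fine and gives up units whose private return 0.69 is below 1).
Deviating from 38 to 0 saves 38 dollars but forfeits the deviator's share of the drop in the tour-expenses pool: 0.69 × 38 = 26.22.
So the deviation gain is 38 − 26.22 = 11.78, and the fine must be at least 11.78 dollars to wipe it out.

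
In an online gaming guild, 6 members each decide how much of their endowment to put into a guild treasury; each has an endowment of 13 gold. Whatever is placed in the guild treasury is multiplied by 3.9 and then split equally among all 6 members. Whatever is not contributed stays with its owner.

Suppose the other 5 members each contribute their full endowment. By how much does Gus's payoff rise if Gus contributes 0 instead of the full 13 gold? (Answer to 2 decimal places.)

Switching from a contribution of 13 to 0 lets Gus keep an extra 13 gold, but lowers the guild treasury by 13, which costs Gus their own share of that drop: 3.9/6 × 13 = 8.45.
Net gain = 13 − 8.45 = 4.55. The private return per contributed unit (0.6500) is below 1, so free-riding is indeed the best response regardless of what the others do.

4.55 gold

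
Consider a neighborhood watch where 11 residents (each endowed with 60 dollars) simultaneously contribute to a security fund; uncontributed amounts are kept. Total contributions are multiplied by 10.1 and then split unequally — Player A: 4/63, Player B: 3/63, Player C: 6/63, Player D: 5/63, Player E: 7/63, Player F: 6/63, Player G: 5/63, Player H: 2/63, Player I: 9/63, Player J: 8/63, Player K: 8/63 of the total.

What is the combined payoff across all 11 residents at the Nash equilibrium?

2844.00 dollars

A player with share s gets back 10.1·s per unit contributed, so full contribution is dominant for anyone with s > 1/10.1 = 0.0990 and zero contribution is dominant for anyone below.
Player E, Player I, Player J and Player K are above the threshold, contributing 60 each; the remaining 7 contribute 0. Total contributed: 240.
The security fund pays out 10.1 × 240 = 2424.00 in total (split across the unequal shares, but the aggregate is all that matters for the group sum).
The 7 free-riders keep 60 each, adding 420. Group total = 420 + 2424.00 = 2844.00.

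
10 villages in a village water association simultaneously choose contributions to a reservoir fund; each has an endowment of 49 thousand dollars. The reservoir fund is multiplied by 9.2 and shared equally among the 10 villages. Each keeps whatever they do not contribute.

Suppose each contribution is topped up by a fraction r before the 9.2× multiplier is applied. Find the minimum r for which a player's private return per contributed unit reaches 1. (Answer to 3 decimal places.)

0.087

With matching at rate r, one contributed unit becomes (1 + r) in the reservoir fund and returns 9.2 × (1 + r) / 10 to the contributor.
Setting this equal to 1: 1 + r = 10/9.2 = 1.0870.
So the minimum matching rate is r = 1.0870 − 1 = 0.087.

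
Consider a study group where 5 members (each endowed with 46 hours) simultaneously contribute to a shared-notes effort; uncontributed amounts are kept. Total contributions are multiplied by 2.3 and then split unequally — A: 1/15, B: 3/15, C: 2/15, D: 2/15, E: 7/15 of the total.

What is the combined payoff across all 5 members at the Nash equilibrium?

For player j, contributing a unit is worthwhile iff 2.3 × (j's share) ≥ 1, i.e. iff j's share is at least 0.4348.
The only share above 0.4348 is E's 7/15, contributing 46; the remaining 4 contribute 0. Total contributed: 46.
The shared-notes effort pays out 2.3 × 46 = 105.80 in total (split across the unequal shares, but the aggregate is all that matters for the group sum).
The 4 free-riders keep 46 each, adding 184. Group total = 184 + 105.80 = 289.80.

289.80 hours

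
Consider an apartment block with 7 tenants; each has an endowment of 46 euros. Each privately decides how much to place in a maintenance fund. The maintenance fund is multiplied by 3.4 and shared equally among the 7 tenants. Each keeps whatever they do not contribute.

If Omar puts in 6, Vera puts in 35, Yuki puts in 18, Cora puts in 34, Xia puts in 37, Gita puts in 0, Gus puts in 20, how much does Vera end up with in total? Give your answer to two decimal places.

Total contributed: 6 + 35 + 18 + 34 + 37 + 0 + 20 = 150.
Each receives 3.4 × 150 / 7 = 72.86 from the maintenance fund.
Vera keeps 46 − 35 = 11, so Vera's payoff is 11 + 72.86 = 83.86.

83.86 euros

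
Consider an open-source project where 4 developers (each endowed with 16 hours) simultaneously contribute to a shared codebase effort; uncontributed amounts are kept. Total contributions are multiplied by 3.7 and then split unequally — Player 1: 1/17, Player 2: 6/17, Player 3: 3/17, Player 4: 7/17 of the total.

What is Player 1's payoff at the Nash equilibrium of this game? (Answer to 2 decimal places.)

22.96 hours

For player j, contributing a unit is worthwhile iff 3.7 × (j's share) ≥ 1, i.e. iff j's share is at least 0.2703.
Player 2 and Player 4 are above the threshold, contributing 16 each; the remaining 2 contribute 0. Total contributed: 32.
Player 1 keeps 16 and receives 3.7 × 32 × 1/17 = 6.96 from the shared codebase effort, for a payoff of 22.96.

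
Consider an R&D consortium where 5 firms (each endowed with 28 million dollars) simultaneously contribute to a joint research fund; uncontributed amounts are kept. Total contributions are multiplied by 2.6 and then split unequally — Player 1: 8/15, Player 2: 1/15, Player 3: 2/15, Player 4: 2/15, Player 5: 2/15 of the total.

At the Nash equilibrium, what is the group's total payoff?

Each unit j contributes comes back to j as 2.6 × (j's share), so j prefers to contribute only if that share exceeds 1/2.6 = 0.3846; otherwise keeping the unit dominates.
The only share above 0.3846 is Player 1's 8/15, contributing 28; the remaining 4 contribute 0. Total contributed: 28.
The joint research fund pays out 2.6 × 28 = 72.80 in total (split across the unequal shares, but the aggregate is all that matters for the group sum).
The 4 free-riders keep 28 each, adding 112. Group total = 112 + 72.80 = 184.80.

184.80 million dollars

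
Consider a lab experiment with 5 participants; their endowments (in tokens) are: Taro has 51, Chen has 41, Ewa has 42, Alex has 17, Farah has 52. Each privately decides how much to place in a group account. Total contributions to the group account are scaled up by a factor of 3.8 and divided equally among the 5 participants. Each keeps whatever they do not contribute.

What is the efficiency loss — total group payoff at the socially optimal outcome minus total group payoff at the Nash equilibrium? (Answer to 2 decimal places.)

The private return per contributed unit is 3.8/5 = 0.7600 < 1 for every player regardless of endowment, so the Nash equilibrium is zero contribution and the group total is Σ E_j = 51 + 41 + 42 + 17 + 52 = 203.
Each contributed unit returns 3.800 to the group, so the social optimum is full contribution by everyone: group total = 3.800 × 203 = 771.40.
Efficiency loss = (3.800 − 1) × 203 = 568.40.

568.40 tokens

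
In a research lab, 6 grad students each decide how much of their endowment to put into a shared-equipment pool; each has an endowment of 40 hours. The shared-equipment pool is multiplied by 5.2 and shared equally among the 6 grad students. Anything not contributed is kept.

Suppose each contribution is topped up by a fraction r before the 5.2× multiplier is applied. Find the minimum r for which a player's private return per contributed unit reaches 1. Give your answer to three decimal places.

0.154

With matching at rate r, one contributed unit becomes (1 + r) in the shared-equipment pool and returns 5.2 × (1 + r) / 6 to the contributor.
Setting this equal to 1: 1 + r = 6/5.2 = 1.1538.
So the minimum matching rate is r = 1.1538 − 1 = 0.154.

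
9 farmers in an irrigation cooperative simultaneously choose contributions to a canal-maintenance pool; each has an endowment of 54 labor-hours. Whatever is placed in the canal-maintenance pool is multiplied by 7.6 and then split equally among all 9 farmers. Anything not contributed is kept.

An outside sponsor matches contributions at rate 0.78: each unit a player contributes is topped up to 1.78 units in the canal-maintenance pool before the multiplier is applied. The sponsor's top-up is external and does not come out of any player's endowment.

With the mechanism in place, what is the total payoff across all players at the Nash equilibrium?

6574.61 labor-hours

Under the mechanism each unit contributed yields 7.6 × 1.78 / 9 = 1.5031 back to its contributor per unit of net cost, which exceeds 1, making full contribution the dominant choice for everyone.
So the Nash equilibrium is full contribution by all 9; the group earns 7.6 × 1.78 × 486 = 6574.61.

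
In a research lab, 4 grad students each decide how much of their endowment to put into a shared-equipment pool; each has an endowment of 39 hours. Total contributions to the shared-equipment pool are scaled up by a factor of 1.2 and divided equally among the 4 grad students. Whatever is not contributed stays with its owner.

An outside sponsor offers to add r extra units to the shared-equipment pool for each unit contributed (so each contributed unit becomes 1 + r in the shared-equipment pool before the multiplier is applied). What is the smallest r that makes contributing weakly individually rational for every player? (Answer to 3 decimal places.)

2.333

With matching at rate r, one contributed unit becomes (1 + r) in the shared-equipment pool and returns 1.2 × (1 + r) / 4 to the contributor.
Setting this equal to 1: 1 + r = 4/1.2 = 3.3333.
So the minimum matching rate is r = 3.3333 − 1 = 2.333.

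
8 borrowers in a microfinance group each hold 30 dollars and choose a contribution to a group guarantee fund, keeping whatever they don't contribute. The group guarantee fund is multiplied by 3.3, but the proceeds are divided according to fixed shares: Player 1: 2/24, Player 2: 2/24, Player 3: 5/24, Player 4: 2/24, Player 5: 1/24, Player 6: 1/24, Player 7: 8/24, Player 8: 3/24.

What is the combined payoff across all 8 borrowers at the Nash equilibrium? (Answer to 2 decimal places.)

309.00 dollars

A player with share s gets back 3.3·s per unit contributed, so full contribution is dominant for anyone with s > 1/3.3 = 0.3030 and zero contribution is dominant for anyone below.
The only share above 0.3030 is Player 7's 8/24, contributing 30; the remaining 7 contribute 0. Total contributed: 30.
The group guarantee fund pays out 3.3 × 30 = 99.00 in total (split across the unequal shares, but the aggregate is all that matters for the group sum).
The 7 free-riders keep 30 each, adding 210. Group total = 210 + 99.00 = 309.00.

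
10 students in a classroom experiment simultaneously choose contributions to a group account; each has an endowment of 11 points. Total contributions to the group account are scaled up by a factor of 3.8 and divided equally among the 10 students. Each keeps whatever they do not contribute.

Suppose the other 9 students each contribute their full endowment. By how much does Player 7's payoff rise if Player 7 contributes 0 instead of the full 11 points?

6.82 points

Switching from a contribution of 11 to 0 lets Player 7 keep an extra 11 points, but lowers the group account by 11, which costs Player 7 their own share of that drop: 3.8/10 × 11 = 4.18.
Net gain = 11 − 4.18 = 6.82. The private return per contributed unit (0.3800) is below 1, so free-riding is indeed the best response regardless of what the others do.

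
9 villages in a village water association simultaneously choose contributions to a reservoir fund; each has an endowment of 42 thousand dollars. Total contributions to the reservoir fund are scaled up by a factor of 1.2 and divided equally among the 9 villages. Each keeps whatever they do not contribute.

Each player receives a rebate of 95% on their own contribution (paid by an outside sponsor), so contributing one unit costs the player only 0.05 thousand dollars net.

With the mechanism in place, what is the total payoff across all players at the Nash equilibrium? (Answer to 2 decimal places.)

With the mechanism, a contributed unit returns (1.2/9) / 0.05 = 2.6667 per unit of net cost to the contributor — now above 1 — so contributing fully is weakly dominant for every player.
So the Nash equilibrium is full contribution by all 9; the group earns 9 × (42 × 0.95 + 1.2 × 42) = 812.70.

812.70 thousand dollars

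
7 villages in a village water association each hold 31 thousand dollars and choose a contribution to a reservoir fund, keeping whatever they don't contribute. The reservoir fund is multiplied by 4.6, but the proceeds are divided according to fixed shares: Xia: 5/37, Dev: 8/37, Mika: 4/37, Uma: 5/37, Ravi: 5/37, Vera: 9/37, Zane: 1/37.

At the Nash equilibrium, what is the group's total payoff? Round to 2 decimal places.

328.60 thousand dollars

For player j, contributing a unit is worthwhile iff 4.6 × (j's share) ≥ 1, i.e. iff j's share is at least 0.2174.
The only share above 0.2174 is Vera's 9/37, contributing 31; the remaining 6 contribute 0. Total contributed: 31.
The reservoir fund pays out 4.6 × 31 = 142.60 in total (split across the unequal shares, but the aggregate is all that matters for the group sum).
The 6 free-riders keep 31 each, adding 186. Group total = 186 + 142.60 = 328.60.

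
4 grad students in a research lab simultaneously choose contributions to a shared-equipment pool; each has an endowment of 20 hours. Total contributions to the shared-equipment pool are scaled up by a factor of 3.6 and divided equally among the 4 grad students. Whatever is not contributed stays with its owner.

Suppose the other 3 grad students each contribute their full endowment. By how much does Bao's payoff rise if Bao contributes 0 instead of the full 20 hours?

2.00 hours

Switching from a contribution of 20 to 0 lets Bao keep an extra 20 hours, but lowers the shared-equipment pool by 20, which costs Bao their own share of that drop: 3.6/4 × 20 = 18.00.
Net gain = 20 − 18.00 = 2.00. The private return per contributed unit (0.9000) is below 1, so free-riding is indeed the best response regardless of what the others do.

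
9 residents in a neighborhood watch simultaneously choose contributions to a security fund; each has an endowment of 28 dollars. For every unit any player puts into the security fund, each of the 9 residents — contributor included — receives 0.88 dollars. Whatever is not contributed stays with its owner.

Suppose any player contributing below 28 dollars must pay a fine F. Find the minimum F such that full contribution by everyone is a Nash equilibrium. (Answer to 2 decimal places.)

3.36 dollars

Given the others contribute fully, the best deviation is to contribute 0 (any partial contribution still incurs the fine and gives up units whose private return 0.88 is below 1).
Deviating from 28 to 0 saves 28 dollars but forfeits the deviator's share of the drop in the security fund: 0.88 × 28 = 24.64.
So the deviation gain is 28 − 24.64 = 3.36, and the fine must be at least 3.36 dollars to wipe it out.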